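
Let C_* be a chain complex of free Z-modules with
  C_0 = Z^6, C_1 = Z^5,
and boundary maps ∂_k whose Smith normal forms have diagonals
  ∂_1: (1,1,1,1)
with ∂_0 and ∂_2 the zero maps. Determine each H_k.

H_0 = Z^2,  H_1 = Z.

H_0: b_0 = 6 − 0 − 4 = 2; torsion from ∂_1 factors > 1: none. So H_0 = Z^2.
H_1: b_1 = 5 − 4 − 0 = 1; torsion from ∂_2 factors > 1: none. So H_1 = Z.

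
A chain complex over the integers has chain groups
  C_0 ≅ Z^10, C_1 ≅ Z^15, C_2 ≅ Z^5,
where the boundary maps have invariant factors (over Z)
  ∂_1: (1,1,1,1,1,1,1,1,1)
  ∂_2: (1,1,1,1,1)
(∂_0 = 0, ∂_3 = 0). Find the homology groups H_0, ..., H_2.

H_0 = Z,  H_1 = Z,  H_2 = 0.

H_0: b_0 = 10 − 0 − 9 = 1; torsion from ∂_1 factors > 1: none. So H_0 = Z.
H_1: b_1 = 15 − 9 − 5 = 1; torsion from ∂_2 factors > 1: none. So H_1 = Z.
H_2: b_2 = 5 − 5 − 0 = 0; torsion from ∂_3 factors > 1: none. So H_2 = 0.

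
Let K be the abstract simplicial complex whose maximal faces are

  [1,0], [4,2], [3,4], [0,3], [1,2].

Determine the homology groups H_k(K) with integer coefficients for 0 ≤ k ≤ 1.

K has 5 vertices, 5 edges.
rank ∂_0 = 0, rank ∂_1 = 4 ⇒ b_0 = 5 − 0 − 4 = 1; all invariant factors of ∂_1 are 1 so no torsion. So H_0 ≅ Z.
rank ∂_1 = 4, rank ∂_2 = 0 ⇒ b_1 = 5 − 4 − 0 = 1. So H_1 ≅ Z.

H_0 = Z,  H_1 = Z.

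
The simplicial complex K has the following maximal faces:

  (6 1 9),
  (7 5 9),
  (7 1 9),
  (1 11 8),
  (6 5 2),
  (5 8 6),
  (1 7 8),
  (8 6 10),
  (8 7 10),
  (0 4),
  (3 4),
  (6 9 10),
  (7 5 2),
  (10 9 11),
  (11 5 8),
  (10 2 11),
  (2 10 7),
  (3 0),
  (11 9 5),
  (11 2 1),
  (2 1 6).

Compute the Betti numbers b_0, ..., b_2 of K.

b_0 = 2, b_1 = 3, b_2 = 1.

We work with the vertex ordering 0 < 1 < 2 < 3 < 4 < 5 < 6 < 7 < 8 < 9 < 10 < 11. The simplices of K, each written with vertices in increasing order, are:

  0-simplices (12): [0], [1], [2], [3], [4], [5], [6], [7], [8], [9], [10], [11]
  1-simplices (30): (30 of them)
  2-simplices (18): (18 of them)

so the chain groups are C_0 ≅ Z^12, C_1 ≅ Z^30, C_2 ≅ Z^18.

Boundary ∂_1: C_1 → C_0 maps an edge to its endpoints' difference, ∂[p,q] = q − p.
The 12×30 boundary matrix has rank 10 and Smith normal form diag(1,1,1,1,1,1,1,1,1,1).

∂_2: C_2 → C_1 acts by ∂[p,q,r] = [q,r] − [p,r] + [p,q]. For instance
  ∂[6,9,10] = [9,10] − [6,10] + [6,9],
  ∂[2,10,11] = [10,11] − [2,11] + [2,10].
As a 30×18 matrix over Z this has rank 17, with invariant factors (1,1,1,1,1,1,1,1,1,1,1,1,1,1,1,1,1).

From H_k ≅ ker(∂_k) / im(∂_{k+1}) we obtain:

  H_0: rank C_0 − rank ∂_1 = 12 − 10 = 2, and the invariant factors of ∂_1 are all 1, so H_0 = Z^2.
  H_1: rank ker ∂_1 − rank ∂_2 = (30 − 10) − 17 = 3, and the invariant factors of ∂_2 are all 1, so H_1 = Z^3.
  H_2: rank ker ∂_2 − rank ∂_3 = (18 − 17) − 0 = 1, and there is no ∂_3, so H_2 = Z.

Hence the Betti numbers are b_0 = 2, b_1 = 3, b_2 = 1.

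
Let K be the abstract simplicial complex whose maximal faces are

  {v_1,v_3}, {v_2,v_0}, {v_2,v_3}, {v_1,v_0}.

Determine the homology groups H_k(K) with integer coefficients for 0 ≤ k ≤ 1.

H_0 = Z,  H_1 = Z.

K has 4 vertices, 4 edges.
rank ∂_0 = 0, rank ∂_1 = 3 ⇒ b_0 = 4 − 0 − 3 = 1; all invariant factors of ∂_1 are 1 so no torsion. So H_0 ≅ Z.
rank ∂_1 = 3, rank ∂_2 = 0 ⇒ b_1 = 4 − 3 − 0 = 1. So H_1 ≅ Z.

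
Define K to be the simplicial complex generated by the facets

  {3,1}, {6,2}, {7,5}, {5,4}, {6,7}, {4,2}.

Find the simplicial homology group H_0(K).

H_0 ≅ Z^2.

Fix the vertex order 1 < 2 < 3 < 4 < 5 < 6 < 7 and write every simplex with vertices in increasing order. Then dim K = 1 and the simplices of K are:

  0-simplices (7): [1], [2], [3], [4], [5], [6], [7]
  1-simplices (6): [1,3], [2,4], [2,6], [4,5], [5,7], [6,7]

Hence C_0 ≅ Z^7, C_1 ≅ Z^6.

The boundary map ∂_1: C_1 → C_0 maps an edge to its endpoints' difference, ∂[p,q] = q − p.
This gives a 7×6 integer matrix of rank 5; reducing to Smith normal form yields diagonal entries (1,1,1,1,1).

Computing H_k = (kernel of ∂_k) / (image of ∂_{k+1}):

  H_0: rank C_0 − rank ∂_1 = 7 − 5 = 2, and the invariant factors of ∂_1 are all 1, so H_0 = Z^2.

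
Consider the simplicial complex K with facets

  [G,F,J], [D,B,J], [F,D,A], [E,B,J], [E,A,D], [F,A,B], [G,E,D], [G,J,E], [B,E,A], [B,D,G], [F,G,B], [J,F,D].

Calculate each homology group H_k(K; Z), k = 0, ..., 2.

Fix the vertex order A < B < D < E < F < G < J and write every simplex with vertices in increasing order. Then dim K = 2 and the simplices of K are:

  0-simplices (7): A, B, D, E, F, G, J
  1-simplices (18): AB, AD, AE, AF, BD, BE, BF, BG, BJ, DE, DF, DG, DJ, EG, EJ, FG, FJ, GJ
  2-simplices (12): ABE, ABF, ADE, ADF, BDG, BDJ, BEJ, BFG, DEG, DFJ, EGJ, FGJ

so the chain groups are C_0 ≅ Z^7, C_1 ≅ Z^18, C_2 ≅ Z^12.

The boundary map ∂_1: C_1 → C_0 maps an edge to its endpoints' difference, ∂[p,q] = q − p. For instance
  ∂BD = D − B.
The 7×18 boundary matrix has rank 6 and Smith normal form diag(1,1,1,1,1,1).

Boundary ∂_2: C_2 → C_1 maps a triangle to the signed sum of its edges. For instance
  ∂ADE = DE − AE + AD,
  ∂DEG = EG − DG + DE.
The 18×12 boundary matrix has rank 12 and Smith normal form diag(1,1,1,1,1,1,1,1,1,1,1,2).

Reading off H_k = ker ∂_k / im ∂_{k+1}:

  H_0: rank C_0 − rank ∂_1 = 7 − 6 = 1, and the invariant factors of ∂_1 are all 1, so H_0 ≅ Z.
  H_1: rank ker ∂_1 − rank ∂_2 = (18 − 6) − 12 = 0, and ∂_2 has invariant factor 2 > 1, so H_1 ≅ Z_2.
  H_2: rank ker ∂_2 − rank ∂_3 = (12 − 12) − 0 = 0, and there is no ∂_3, so H_2 ≅ 0.

As a check, the Euler characteristic is 7 − 18 + 12 = 1, which agrees with 1 − 0 + 0 = 1.
(K is a triangulation of the real projective plane RP^2.)

H_0 ≅ Z,  H_1 ≅ Z_2,  H_2 = 0.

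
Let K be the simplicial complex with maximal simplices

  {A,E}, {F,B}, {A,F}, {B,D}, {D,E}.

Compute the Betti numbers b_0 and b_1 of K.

Take the total order A < B < D < E < F on the vertex set. Then K (dimension 1) consists of the simplices:

  0-simplices (5): A, B, D, E, F
  1-simplices (5): AE, AF, BD, BF, DE

Hence C_0 ≅ Z^5, C_1 ≅ Z^5.

Boundary ∂_1: C_1 → C_0 is given by ∂[p,q] = [q] − [p].
This gives a 5×5 integer matrix of rank 4; reducing to Smith normal form yields diagonal entries (1,1,1,1).

Reading off H_k = ker ∂_k / im ∂_{k+1}:

  H_0: rank C_0 − rank ∂_1 = 5 − 4 = 1, and the invariant factors of ∂_1 are all 1, so H_0 ≅ Z.
  H_1: rank ker ∂_1 − rank ∂_2 = (5 − 4) − 0 = 1, and there is no ∂_2, so H_1 ≅ Z.

(K is a triangulation of the circle S^1.)

Hence the Betti numbers are b_0 = 1, b_1 = 1.

b_0 = 1, b_1 = 1.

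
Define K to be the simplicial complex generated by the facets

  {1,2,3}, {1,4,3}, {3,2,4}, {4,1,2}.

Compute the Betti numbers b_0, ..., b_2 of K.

We work with the vertex ordering 1 < 2 < 3 < 4. The simplices of K, each written with vertices in increasing order, are:

  0-simplices (4): [1], [2], [3], [4]
  1-simplices (6): [1,2], [1,3], [1,4], [2,3], [2,4], [3,4]
  2-simplices (4): [1,2,3], [1,2,4], [1,3,4], [2,3,4]

Hence C_0 ≅ Z^4, C_1 ≅ Z^6, C_2 ≅ Z^4.

∂_1: C_1 → C_0 is given by ∂[p,q] = [q] − [p]. For instance
  ∂[1,2] = [2] − [1].
The resulting 4×6 matrix has rank 3, and its Smith normal form has invariant factors (1,1,1).

∂_2: C_2 → C_1 acts by ∂[p,q,r] = [q,r] − [p,r] + [p,q]. For instance
  ∂[1,2,3] = [2,3] − [1,3] + [1,2],
  ∂[2,3,4] = [3,4] − [2,4] + [2,3].
The resulting 6×4 matrix has rank 3, and its Smith normal form has invariant factors (1,1,1).

From H_k ≅ ker(∂_k) / im(∂_{k+1}) we obtain:

  H_0: rank C_0 − rank ∂_1 = 4 − 3 = 1, and the invariant factors of ∂_1 are all 1, so H_0 ≅ Z.
  H_1: rank ker ∂_1 − rank ∂_2 = (6 − 3) − 3 = 0, and the invariant factors of ∂_2 are all 1, so H_1 ≅ 0.
  H_2: rank ker ∂_2 − rank ∂_3 = (4 − 3) − 0 = 1, and there is no ∂_3, so H_2 ≅ Z.

As a check, the Euler characteristic is 4 − 6 + 4 = 2, which agrees with 1 − 0 + 1 = 2.

Hence the Betti numbers are b_0 = 1, b_1 = 0, b_2 = 1.

b_0 = 1, b_1 = 0, b_2 = 1.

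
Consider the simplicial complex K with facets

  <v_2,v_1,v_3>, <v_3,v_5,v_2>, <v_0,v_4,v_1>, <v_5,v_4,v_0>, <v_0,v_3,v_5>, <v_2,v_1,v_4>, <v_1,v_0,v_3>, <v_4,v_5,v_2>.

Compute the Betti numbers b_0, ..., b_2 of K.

We work with the vertex ordering v_0 < v_1 < v_2 < v_3 < v_4 < v_5. The simplices of K, each written with vertices in increasing order, are:

  0-simplices (6): [v_0], [v_1], [v_2], [v_3], [v_4], [v_5]
  1-simplices (12): [v_0,v_1], [v_0,v_3], [v_0,v_4], [v_0,v_5], [v_1,v_2], [v_1,v_3], [v_1,v_4], [v_2,v_3], [v_2,v_4], [v_2,v_5], [v_3,v_5], [v_4,v_5]
  2-simplices (8): [v_0,v_1,v_3], [v_0,v_1,v_4], [v_0,v_3,v_5], [v_0,v_4,v_5], [v_1,v_2,v_3], [v_1,v_2,v_4], [v_2,v_3,v_5], [v_2,v_4,v_5]

Hence C_0 ≅ Z^6, C_1 ≅ Z^12, C_2 ≅ Z^8.

∂_1: C_1 → C_0 sends each edge [p,q] (with p < q) to q − p.
This gives a 6×12 integer matrix of rank 5; reducing to Smith normal form yields diagonal entries (1,1,1,1,1).

Boundary ∂_2: C_2 → C_1 maps a triangle to the signed sum of its edges. For instance
  ∂[v_0,v_1,v_4] = [v_1,v_4] − [v_0,v_4] + [v_0,v_1],
  ∂[v_1,v_2,v_3] = [v_2,v_3] − [v_1,v_3] + [v_1,v_2].
As a 12×8 matrix over Z this has rank 7, with invariant factors (1,1,1,1,1,1,1).

Now H_k = ker ∂_k / im ∂_{k+1}, so:

  H_0: rank C_0 − rank ∂_1 = 6 − 5 = 1, and the invariant factors of ∂_1 are all 1, so H_0 = Z.
  H_1: rank ker ∂_1 − rank ∂_2 = (12 − 5) − 7 = 0, and the invariant factors of ∂_2 are all 1, so H_1 = 0.
  H_2: rank ker ∂_2 − rank ∂_3 = (8 − 7) − 0 = 1, and there is no ∂_3, so H_2 = Z.

As a check, the Euler characteristic is 6 − 12 + 8 = 2, which agrees with 1 − 0 + 1 = 2.

Hence the Betti numbers are b_0 = 1, b_1 = 0, b_2 = 1.

b_0 = 1, b_1 = 0, b_2 = 1.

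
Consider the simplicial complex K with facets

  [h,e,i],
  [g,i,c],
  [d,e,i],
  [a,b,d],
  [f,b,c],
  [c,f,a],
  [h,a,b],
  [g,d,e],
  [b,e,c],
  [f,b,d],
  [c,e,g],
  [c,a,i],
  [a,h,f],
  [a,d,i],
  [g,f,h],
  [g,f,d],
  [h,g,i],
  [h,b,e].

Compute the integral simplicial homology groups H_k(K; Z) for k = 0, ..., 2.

Fix the vertex order a < b < c < d < e < f < g < h < i and write every simplex with vertices in increasing order. Then dim K = 2 and the simplices of K are:

  0-simplices (9): a, b, c, d, e, f, g, h, i
  1-simplices (27): ab, ac, ad, af, ah, ai, bc, bd, be, bf, bh, ce, cf, cg, ci, de, df, dg, di, eg, eh, ei, fg, fh, gh, gi, hi
  2-simplices (18): abd, abh, acf, aci, adi, afh, bce, bcf, bdf, beh, ceg, cgi, deg, dei, dfg, ehi, fgh, ghi

giving chain groups C_0 ≅ Z^9, C_1 ≅ Z^27, C_2 ≅ Z^18.

∂_1: C_1 → C_0 is given by ∂[p,q] = [q] − [p]. For instance
  ∂ai = i − a.
This gives a 9×27 integer matrix of rank 8; reducing to Smith normal form yields diagonal entries (1,1,1,1,1,1,1,1).

Boundary ∂_2: C_2 → C_1 sends each 2-simplex [p,q,r] to [q,r] − [p,r] + [p,q]. For instance
  ∂beh = eh − bh + be,
  ∂ehi = hi − ei + eh.
The resulting 27×18 matrix has rank 18, and its Smith normal form has invariant factors (1,1,1,1,1,1,1,1,1,1,1,1,1,1,1,1,1,2).

Computing H_k = (kernel of ∂_k) / (image of ∂_{k+1}):

  H_0: rank C_0 − rank ∂_1 = 9 − 8 = 1, and the invariant factors of ∂_1 are all 1, so H_0 = Z.
  H_1: rank ker ∂_1 − rank ∂_2 = (27 − 8) − 18 = 1, and ∂_2 has invariant factor 2 > 1, so H_1 = Z ⊕ Z/2.
  H_2: rank ker ∂_2 − rank ∂_3 = (18 − 18) − 0 = 0, and there is no ∂_3, so H_2 = 0.

As a check, the Euler characteristic is 9 − 27 + 18 = 0, which agrees with 1 − 1 + 0 = 0.

H_0 ≅ Z,  H_1 ≅ Z ⊕ Z/2,  H_2 = 0.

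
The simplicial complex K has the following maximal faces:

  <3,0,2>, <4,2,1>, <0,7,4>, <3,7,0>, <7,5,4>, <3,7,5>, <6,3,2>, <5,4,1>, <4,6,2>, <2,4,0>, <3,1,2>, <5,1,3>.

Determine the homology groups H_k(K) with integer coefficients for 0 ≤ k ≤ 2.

H_0 = Z,  H_1 = 0,  H_2 = Z.

Order the vertices as 0 < 1 < 2 < 3 < 4 < 5 < 6 < 7. Listing each simplex with vertices in this order, K has dimension 2 with simplices:

  0-simplices (8): [0], [1], [2], [3], [4], [5], [6], [7]
  1-simplices (18): [0,2], [0,3], [0,4], [0,7], [1,2], [1,3], [1,4], [1,5], [2,3], [2,4], [2,6], [3,5], [3,6], [3,7], [4,5], [4,6], [4,7], [5,7]
  2-simplices (12): [0,2,3], [0,2,4], [0,3,7], [0,4,7], [1,2,3], [1,2,4], [1,3,5], [1,4,5], [2,3,6], [2,4,6], [3,5,7], [4,5,7]

giving chain groups C_0 ≅ Z^8, C_1 ≅ Z^18, C_2 ≅ Z^12.

Boundary ∂_1: C_1 → C_0 is given by ∂[p,q] = [q] − [p]. For instance
  ∂[1,2] = [2] − [1].
The 8×18 boundary matrix has rank 7 and Smith normal form diag(1,1,1,1,1,1,1).

∂_2: C_2 → C_1 maps a triangle to the signed sum of its edges. For instance
  ∂[0,2,4] = [2,4] − [0,4] + [0,2],
  ∂[3,5,7] = [5,7] − [3,7] + [3,5].
This gives a 18×12 integer matrix of rank 11; reducing to Smith normal form yields diagonal entries (1,1,1,1,1,1,1,1,1,1,1).

Now H_k = ker ∂_k / im ∂_{k+1}, so:

  H_0: rank C_0 − rank ∂_1 = 8 − 7 = 1, and the invariant factors of ∂_1 are all 1, so H_0 ≅ Z.
  H_1: rank ker ∂_1 − rank ∂_2 = (18 − 7) − 11 = 0, and the invariant factors of ∂_2 are all 1, so H_1 ≅ 0.
  H_2: rank ker ∂_2 − rank ∂_3 = (12 − 11) − 0 = 1, and there is no ∂_3, so H_2 ≅ Z.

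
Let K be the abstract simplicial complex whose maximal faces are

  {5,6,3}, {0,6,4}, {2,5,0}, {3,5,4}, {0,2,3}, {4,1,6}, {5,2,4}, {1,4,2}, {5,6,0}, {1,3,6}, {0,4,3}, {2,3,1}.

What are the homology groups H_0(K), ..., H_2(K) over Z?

H_0 = Z,  H_1 = Z/2,  H_2 = 0.

We work with the vertex ordering 0 < 1 < 2 < 3 < 4 < 5 < 6. The simplices of K, each written with vertices in increasing order, are:

  0-simplices (7): [0], [1], [2], [3], [4], [5], [6]
  1-simplices (18): [0,2], [0,3], [0,4], [0,5], [0,6], [1,2], [1,3], [1,4], [1,6], [2,3], [2,4], [2,5], [3,4], [3,5], [3,6], [4,5], [4,6], [5,6]
  2-simplices (12): [0,2,3], [0,2,5], [0,3,4], [0,4,6], [0,5,6], [1,2,3], [1,2,4], [1,3,6], [1,4,6], [2,4,5], [3,4,5], [3,5,6]

so the chain groups are C_0 ≅ Z^7, C_1 ≅ Z^18, C_2 ≅ Z^12.

∂_1: C_1 → C_0 maps an edge to its endpoints' difference, ∂[p,q] = q − p.
As a 7×18 matrix over Z this has rank 6, with invariant factors (1,1,1,1,1,1).

The boundary map ∂_2: C_2 → C_1 sends each 2-simplex [p,q,r] to [q,r] − [p,r] + [p,q]. For instance
  ∂[0,2,5] = [2,5] − [0,5] + [0,2],
  ∂[1,2,4] = [2,4] − [1,4] + [1,2].
The 18×12 boundary matrix has rank 12 and Smith normal form diag(1,1,1,1,1,1,1,1,1,1,1,2).

Computing H_k = (kernel of ∂_k) / (image of ∂_{k+1}):

  H_0: rank C_0 − rank ∂_1 = 7 − 6 = 1, and the invariant factors of ∂_1 are all 1, so H_0 ≅ Z.
  H_1: rank ker ∂_1 − rank ∂_2 = (18 − 6) − 12 = 0, and ∂_2 has invariant factor 2 > 1, so H_1 ≅ Z/2.
  H_2: rank ker ∂_2 − rank ∂_3 = (12 − 12) − 0 = 0, and there is no ∂_3, so H_2 ≅ 0.

As a check, the Euler characteristic is 7 − 18 + 12 = 1, which agrees with 1 − 0 + 0 = 1.
(K is a triangulation of the real projective plane RP^2.)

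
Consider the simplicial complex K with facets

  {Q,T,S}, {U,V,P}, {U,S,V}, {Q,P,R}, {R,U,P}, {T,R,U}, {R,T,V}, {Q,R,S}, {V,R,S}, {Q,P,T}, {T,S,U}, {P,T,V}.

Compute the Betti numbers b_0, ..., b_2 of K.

Order the vertices as P < Q < R < S < T < U < V. Listing each simplex with vertices in this order, K has dimension 2 with simplices:

  0-simplices (7): P, Q, R, S, T, U, V
  1-simplices (18): PQ, PR, PT, PU, PV, QR, QS, QT, RS, RT, RU, RV, ST, SU, SV, TU, TV, UV
  2-simplices (12): PQR, PQT, PRU, PTV, PUV, QRS, QST, RSV, RTU, RTV, STU, SUV

so the chain groups are C_0 ≅ Z^7, C_1 ≅ Z^18, C_2 ≅ Z^12.

∂_1: C_1 → C_0 maps an edge to its endpoints' difference, ∂[p,q] = q − p. For instance
  ∂QT = T − Q.
The resulting 7×18 matrix has rank 6, and its Smith normal form has invariant factors (1,1,1,1,1,1).

∂_2: C_2 → C_1 sends each 2-simplex [p,q,r] to [q,r] − [p,r] + [p,q]. For instance
  ∂PUV = UV − PV + PU,
  ∂PQR = QR − PR + PQ.
The resulting 18×12 matrix has rank 12, and its Smith normal form has invariant factors (1,1,1,1,1,1,1,1,1,1,1,2).

Now H_k = ker ∂_k / im ∂_{k+1}, so:

  H_0: rank C_0 − rank ∂_1 = 7 − 6 = 1, and the invariant factors of ∂_1 are all 1, so H_0 = Z.
  H_1: rank ker ∂_1 − rank ∂_2 = (18 − 6) − 12 = 0, and ∂_2 has invariant factor 2 > 1, so H_1 = Z_2.
  H_2: rank ker ∂_2 − rank ∂_3 = (12 − 12) − 0 = 0, and there is no ∂_3, so H_2 = 0.

Hence the Betti numbers are b_0 = 1, b_1 = 0, b_2 = 0.

b_0 = 1, b_1 = 0, b_2 = 0.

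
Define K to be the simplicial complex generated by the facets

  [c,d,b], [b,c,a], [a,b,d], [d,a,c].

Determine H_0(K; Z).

H_0 ≅ Z.

Take the total order a < b < c < d on the vertex set. Then K (dimension 2) consists of the simplices:

  0-simplices (4): a, b, c, d
  1-simplices (6): ab, ac, ad, bc, bd, cd
  2-simplices (4): abc, abd, acd, bcd

so the chain groups are C_0 ≅ Z^4, C_1 ≅ Z^6, C_2 ≅ Z^4.

The boundary map ∂_1: C_1 → C_0 maps an edge to its endpoints' difference, ∂[p,q] = q − p. For instance
  ∂ab = b − a.
As a 4×6 matrix over Z this has rank 3, with invariant factors (1,1,1).

∂_2: C_2 → C_1 acts by ∂[p,q,r] = [q,r] − [p,r] + [p,q]. For instance
  ∂abd = bd − ad + ab,
  ∂acd = cd − ad + ac.
As a 6×4 matrix over Z this has rank 3, with invariant factors (1,1,1).

Computing H_k = (kernel of ∂_k) / (image of ∂_{k+1}):

  H_0: rank C_0 − rank ∂_1 = 4 − 3 = 1, and the invariant factors of ∂_1 are all 1, so H_0 = Z.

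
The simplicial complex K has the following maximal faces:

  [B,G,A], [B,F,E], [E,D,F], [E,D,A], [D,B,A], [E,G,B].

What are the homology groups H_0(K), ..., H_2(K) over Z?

We work with the vertex ordering A < B < D < E < F < G. The simplices of K, each written with vertices in increasing order, are:

  0-simplices (6): A, B, D, E, F, G
  1-simplices (12): AB, AD, AE, AG, BD, BE, BF, BG, DE, DF, EF, EG
  2-simplices (6): ABD, ABG, ADE, BEF, BEG, DEF

giving chain groups C_0 ≅ Z^6, C_1 ≅ Z^12, C_2 ≅ Z^6.

The boundary map ∂_1: C_1 → C_0 maps an edge to its endpoints' difference, ∂[p,q] = q − p. For instance
  ∂AD = D − A.
This gives a 6×12 integer matrix of rank 5; reducing to Smith normal form yields diagonal entries (1,1,1,1,1).

Boundary ∂_2: C_2 → C_1 sends each 2-simplex [p,q,r] to [q,r] − [p,r] + [p,q]. For instance
  ∂ABD = BD − AD + AB,
  ∂ABG = BG − AG + AB.
This gives a 12×6 integer matrix of rank 6; reducing to Smith normal form yields diagonal entries (1,1,1,1,1,1).

Now H_k = ker ∂_k / im ∂_{k+1}, so:

  H_0: rank C_0 − rank ∂_1 = 6 − 5 = 1, and the invariant factors of ∂_1 are all 1, so H_0 ≅ Z.
  H_1: rank ker ∂_1 − rank ∂_2 = (12 − 5) − 6 = 1, and the invariant factors of ∂_2 are all 1, so H_1 ≅ Z.
  H_2: rank ker ∂_2 − rank ∂_3 = (6 − 6) − 0 = 0, and there is no ∂_3, so H_2 ≅ 0.

H_0 ≅ Z,  H_1 ≅ Z,  H_2 = 0.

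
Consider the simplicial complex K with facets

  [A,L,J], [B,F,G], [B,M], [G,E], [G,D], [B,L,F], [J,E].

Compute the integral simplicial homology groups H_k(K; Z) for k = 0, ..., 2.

H_0 = Z,  H_1 = Z,  H_2 = 0.

Take the total order A < B < D < E < F < G < J < L < M on the vertex set. Then K (dimension 2) consists of the simplices:

  0-simplices (9): A, B, D, E, F, G, J, L, M
  1-simplices (12): AJ, AL, BF, BG, BL, BM, DG, EG, EJ, FG, FL, JL
  2-simplices (3): AJL, BFG, BFL

giving chain groups C_0 ≅ Z^9, C_1 ≅ Z^12, C_2 ≅ Z^3.

The boundary map ∂_1: C_1 → C_0 is given by ∂[p,q] = [q] − [p]. For instance
  ∂JL = L − J.
As a 9×12 matrix over Z this has rank 8, with invariant factors (1,1,1,1,1,1,1,1).

∂_2: C_2 → C_1 maps a triangle to the signed sum of its edges. For instance
  ∂BFL = FL − BL + BF,
  ∂BFG = FG − BG + BF.
The 12×3 boundary matrix has rank 3 and Smith normal form diag(1,1,1).

Computing H_k = (kernel of ∂_k) / (image of ∂_{k+1}):

  H_0: rank C_0 − rank ∂_1 = 9 − 8 = 1, and the invariant factors of ∂_1 are all 1, so H_0 ≅ Z.
  H_1: rank ker ∂_1 − rank ∂_2 = (12 − 8) − 3 = 1, and the invariant factors of ∂_2 are all 1, so H_1 ≅ Z.
  H_2: rank ker ∂_2 − rank ∂_3 = (3 − 3) − 0 = 0, and there is no ∂_3, so H_2 ≅ 0.

As a check, the Euler characteristic is 9 − 12 + 3 = 0, which agrees with 1 − 1 + 0 = 0.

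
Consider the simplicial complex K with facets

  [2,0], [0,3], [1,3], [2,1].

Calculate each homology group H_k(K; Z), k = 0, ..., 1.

Order the vertices as 0 < 1 < 2 < 3. Listing each simplex with vertices in this order, K has dimension 1 with simplices:

  0-simplices (4): [0], [1], [2], [3]
  1-simplices (4): [0,2], [0,3], [1,2], [1,3]

so the chain groups are C_0 ≅ Z^4, C_1 ≅ Z^4.

∂_1: C_1 → C_0 maps an edge to its endpoints' difference, ∂[p,q] = q − p.
The resulting 4×4 matrix has rank 3, and its Smith normal form has invariant factors (1,1,1).

From H_k ≅ ker(∂_k) / im(∂_{k+1}) we obtain:

  H_0: rank C_0 − rank ∂_1 = 4 − 3 = 1, and the invariant factors of ∂_1 are all 1, so H_0 = Z.
  H_1: rank ker ∂_1 − rank ∂_2 = (4 − 3) − 0 = 1, and there is no ∂_2, so H_1 = Z.

H_0 = Z,  H_1 = Z.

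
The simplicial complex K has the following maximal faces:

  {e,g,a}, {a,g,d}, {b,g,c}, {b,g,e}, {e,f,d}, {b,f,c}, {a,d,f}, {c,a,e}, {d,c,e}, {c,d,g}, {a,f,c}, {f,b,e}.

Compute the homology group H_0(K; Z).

H_0 ≅ Z.

Order the vertices as a < b < c < d < e < f < g. Listing each simplex with vertices in this order, K has dimension 2 with simplices:

  0-simplices (7): a, b, c, d, e, f, g
  1-simplices (18): ac, ad, ae, af, ag, bc, be, bf, bg, cd, ce, cf, cg, de, df, dg, ef, eg
  2-simplices (12): ace, acf, adf, adg, aeg, bcf, bcg, bef, beg, cde, cdg, def

giving chain groups C_0 ≅ Z^7, C_1 ≅ Z^18, C_2 ≅ Z^12.

Boundary ∂_1: C_1 → C_0 is given by ∂[p,q] = [q] − [p]. For instance
  ∂eg = g − e.
This gives a 7×18 integer matrix of rank 6; reducing to Smith normal form yields diagonal entries (1,1,1,1,1,1).

∂_2: C_2 → C_1 sends each 2-simplex [p,q,r] to [q,r] − [p,r] + [p,q]. For instance
  ∂beg = eg − bg + be,
  ∂cde = de − ce + cd.
As a 18×12 matrix over Z this has rank 12, with invariant factors (1,1,1,1,1,1,1,1,1,1,1,2).

Reading off H_k = ker ∂_k / im ∂_{k+1}:

  H_0: rank C_0 − rank ∂_1 = 7 − 6 = 1, and the invariant factors of ∂_1 are all 1, so H_0 ≅ Z.

(K is a triangulation of the real projective plane RP^2.)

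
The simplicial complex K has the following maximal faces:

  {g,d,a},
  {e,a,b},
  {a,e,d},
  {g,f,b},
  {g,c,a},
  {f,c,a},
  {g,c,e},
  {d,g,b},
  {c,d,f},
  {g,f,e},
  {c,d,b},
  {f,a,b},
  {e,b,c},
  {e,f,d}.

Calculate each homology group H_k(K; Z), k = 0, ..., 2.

H_0 ≅ Z,  H_1 ≅ Z^2,  H_2 ≅ Z.

We work with the vertex ordering a < b < c < d < e < f < g. The simplices of K, each written with vertices in increasing order, are:

  0-simplices (7): a, b, c, d, e, f, g
  1-simplices (21): ab, ac, ad, ae, af, ag, bc, bd, be, bf, bg, cd, ce, cf, cg, de, df, dg, ef, eg, fg
  2-simplices (14): abe, abf, acf, acg, ade, adg, bcd, bce, bdg, bfg, cdf, ceg, def, efg

Hence C_0 ≅ Z^7, C_1 ≅ Z^21, C_2 ≅ Z^14.

The boundary map ∂_1: C_1 → C_0 is given by ∂[p,q] = [q] − [p]. For instance
  ∂ac = c − a.
The 7×21 boundary matrix has rank 6 and Smith normal form diag(1,1,1,1,1,1).

The boundary map ∂_2: C_2 → C_1 sends each 2-simplex [p,q,r] to [q,r] − [p,r] + [p,q]. For instance
  ∂bdg = dg − bg + bd,
  ∂abe = be − ae + ab.
This gives a 21×14 integer matrix of rank 13; reducing to Smith normal form yields diagonal entries (1,1,1,1,1,1,1,1,1,1,1,1,1).

Reading off H_k = ker ∂_k / im ∂_{k+1}:

  H_0: rank C_0 − rank ∂_1 = 7 − 6 = 1, and the invariant factors of ∂_1 are all 1, so H_0 ≅ Z.
  H_1: rank ker ∂_1 − rank ∂_2 = (21 − 6) − 13 = 2, and the invariant factors of ∂_2 are all 1, so H_1 ≅ Z^2.
  H_2: rank ker ∂_2 − rank ∂_3 = (14 − 13) − 0 = 1, and there is no ∂_3, so H_2 ≅ Z.

(K is a triangulation of the torus T^2.)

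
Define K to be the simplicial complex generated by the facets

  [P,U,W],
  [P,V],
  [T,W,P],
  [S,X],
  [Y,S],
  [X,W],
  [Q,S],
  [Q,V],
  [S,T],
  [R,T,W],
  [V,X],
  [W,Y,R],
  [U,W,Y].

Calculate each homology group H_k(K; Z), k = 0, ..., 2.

Fix the vertex order P < Q < R < S < T < U < V < W < X < Y and write every simplex with vertices in increasing order. Then dim K = 2 and the simplices of K are:

  0-simplices (10): P, Q, R, S, T, U, V, W, X, Y
  1-simplices (18): PT, PU, PV, PW, QS, QV, RT, RW, RY, ST, SX, SY, TW, UW, UY, VX, WX, WY
  2-simplices (5): PTW, PUW, RTW, RWY, UWY

so the chain groups are C_0 ≅ Z^10, C_1 ≅ Z^18, C_2 ≅ Z^5.

The boundary map ∂_1: C_1 → C_0 maps an edge to its endpoints' difference, ∂[p,q] = q − p.
This gives a 10×18 integer matrix of rank 9; reducing to Smith normal form yields diagonal entries (1,1,1,1,1,1,1,1,1).

∂_2: C_2 → C_1 acts by ∂[p,q,r] = [q,r] − [p,r] + [p,q]. For instance
  ∂RTW = TW − RW + RT,
  ∂PUW = UW − PW + PU.
The 18×5 boundary matrix has rank 5 and Smith normal form diag(1,1,1,1,1).

Now H_k = ker ∂_k / im ∂_{k+1}, so:

  H_0: rank C_0 − rank ∂_1 = 10 − 9 = 1, and the invariant factors of ∂_1 are all 1, so H_0 = Z.
  H_1: rank ker ∂_1 − rank ∂_2 = (18 − 9) − 5 = 4, and the invariant factors of ∂_2 are all 1, so H_1 = Z^4.
  H_2: rank ker ∂_2 − rank ∂_3 = (5 − 5) − 0 = 0, and there is no ∂_3, so H_2 = 0.

H_0 = Z,  H_1 = Z^4,  H_2 = 0.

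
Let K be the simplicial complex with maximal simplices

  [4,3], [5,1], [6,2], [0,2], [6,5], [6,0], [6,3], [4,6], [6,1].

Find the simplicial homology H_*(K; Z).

H_0 = Z,  H_1 = Z^3.

We work with the vertex ordering 0 < 1 < 2 < 3 < 4 < 5 < 6. The simplices of K, each written with vertices in increasing order, are:

  0-simplices (7): [0], [1], [2], [3], [4], [5], [6]
  1-simplices (9): [0,2], [0,6], [1,5], [1,6], [2,6], [3,4], [3,6], [4,6], [5,6]

so the chain groups are C_0 ≅ Z^7, C_1 ≅ Z^9.

∂_1: C_1 → C_0 sends each edge [p,q] (with p < q) to q − p. For instance
  ∂[3,6] = [6] − [3].
As a 7×9 matrix over Z this has rank 6, with invariant factors (1,1,1,1,1,1).

Reading off H_k = ker ∂_k / im ∂_{k+1}:

  H_0: rank C_0 − rank ∂_1 = 7 − 6 = 1, and the invariant factors of ∂_1 are all 1, so H_0 = Z.
  H_1: rank ker ∂_1 − rank ∂_2 = (9 − 6) − 0 = 3, and there is no ∂_2, so H_1 = Z^3.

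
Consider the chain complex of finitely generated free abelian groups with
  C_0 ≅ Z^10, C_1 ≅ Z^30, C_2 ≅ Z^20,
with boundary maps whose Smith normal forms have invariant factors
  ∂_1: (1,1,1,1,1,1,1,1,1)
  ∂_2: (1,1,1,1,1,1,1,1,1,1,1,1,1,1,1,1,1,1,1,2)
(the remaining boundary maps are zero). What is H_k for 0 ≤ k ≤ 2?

H_0 ≅ Z,  H_1 ≅ Z ⊕ Z_2,  H_2 = 0.

H_0: b_0 = 10 − 0 − 9 = 1; torsion from ∂_1 factors > 1: none. So H_0 ≅ Z.
H_1: b_1 = 30 − 9 − 20 = 1; torsion from ∂_2 factors > 1: [2]. So H_1 ≅ Z ⊕ Z_2.
H_2: b_2 = 20 − 20 − 0 = 0; torsion from ∂_3 factors > 1: none. So H_2 ≅ 0.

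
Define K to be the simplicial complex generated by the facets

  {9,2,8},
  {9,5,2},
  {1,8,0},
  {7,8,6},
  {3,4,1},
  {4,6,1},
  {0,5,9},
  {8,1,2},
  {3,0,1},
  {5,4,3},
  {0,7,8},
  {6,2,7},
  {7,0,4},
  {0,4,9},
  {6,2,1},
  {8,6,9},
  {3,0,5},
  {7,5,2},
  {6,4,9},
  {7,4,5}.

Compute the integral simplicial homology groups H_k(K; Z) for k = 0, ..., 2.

H_0 ≅ Z,  H_1 ≅ Z ⊕ Z/2,  H_2 = 0.

Fix the vertex order 0 < 1 < 2 < 3 < 4 < 5 < 6 < 7 < 8 < 9 and write every simplex with vertices in increasing order. Then dim K = 2 and the simplices of K are:

  0-simplices (10): [0], [1], [2], [3], [4], [5], [6], [7], [8], [9]
  1-simplices (30): (30 of them)
  2-simplices (20): (20 of them)

so the chain groups are C_0 ≅ Z^10, C_1 ≅ Z^30, C_2 ≅ Z^20.

Boundary ∂_1: C_1 → C_0 sends each edge [p,q] (with p < q) to q − p. For instance
  ∂[0,7] = [7] − [0].
The 10×30 boundary matrix has rank 9 and Smith normal form diag(1,1,1,1,1,1,1,1,1).

∂_2: C_2 → C_1 acts by ∂[p,q,r] = [q,r] − [p,r] + [p,q]. For instance
  ∂[2,6,7] = [6,7] − [2,7] + [2,6],
  ∂[4,6,9] = [6,9] − [4,9] + [4,6].
The 30×20 boundary matrix has rank 20 and Smith normal form diag(1,1,1,1,1,1,1,1,1,1,1,1,1,1,1,1,1,1,1,2).

From H_k ≅ ker(∂_k) / im(∂_{k+1}) we obtain:

  H_0: rank C_0 − rank ∂_1 = 10 − 9 = 1, and the invariant factors of ∂_1 are all 1, so H_0 = Z.
  H_1: rank ker ∂_1 − rank ∂_2 = (30 − 9) − 20 = 1, and ∂_2 has invariant factor 2 > 1, so H_1 = Z ⊕ Z/2.
  H_2: rank ker ∂_2 − rank ∂_3 = (20 − 20) − 0 = 0, and there is no ∂_3, so H_2 = 0.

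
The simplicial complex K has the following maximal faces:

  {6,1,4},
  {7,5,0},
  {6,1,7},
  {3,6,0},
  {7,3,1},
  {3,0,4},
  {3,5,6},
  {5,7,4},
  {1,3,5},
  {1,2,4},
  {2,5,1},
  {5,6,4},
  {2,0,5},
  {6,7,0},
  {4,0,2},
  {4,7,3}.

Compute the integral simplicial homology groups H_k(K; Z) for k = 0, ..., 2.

Fix the vertex order 0 < 1 < 2 < 3 < 4 < 5 < 6 < 7 and write every simplex with vertices in increasing order. Then dim K = 2 and the simplices of K are:

  0-simplices (8): [0], [1], [2], [3], [4], [5], [6], [7]
  1-simplices (24): (24 of them)
  2-simplices (16): [0,2,4], [0,2,5], [0,3,4], [0,3,6], [0,5,7], [0,6,7], [1,2,4], [1,2,5], [1,3,5], [1,3,7], [1,4,6], [1,6,7], [3,4,7], [3,5,6], [4,5,6], [4,5,7]

Hence C_0 ≅ Z^8, C_1 ≅ Z^24, C_2 ≅ Z^16.

Boundary ∂_1: C_1 → C_0 maps an edge to its endpoints' difference, ∂[p,q] = q − p. For instance
  ∂[4,6] = [6] − [4].
As a 8×24 matrix over Z this has rank 7, with invariant factors (1,1,1,1,1,1,1).

The boundary map ∂_2: C_2 → C_1 maps a triangle to the signed sum of its edges. For instance
  ∂[0,2,4] = [2,4] − [0,4] + [0,2],
  ∂[4,5,7] = [5,7] − [4,7] + [4,5].
The resulting 24×16 matrix has rank 15, and its Smith normal form has invariant factors (1,1,1,1,1,1,1,1,1,1,1,1,1,1,1).

From H_k ≅ ker(∂_k) / im(∂_{k+1}) we obtain:

  H_0: rank C_0 − rank ∂_1 = 8 − 7 = 1, and the invariant factors of ∂_1 are all 1, so H_0 = Z.
  H_1: rank ker ∂_1 − rank ∂_2 = (24 − 7) − 15 = 2, and the invariant factors of ∂_2 are all 1, so H_1 = Z^2.
  H_2: rank ker ∂_2 − rank ∂_3 = (16 − 15) − 0 = 1, and there is no ∂_3, so H_2 = Z.

(K is a triangulation of the torus T^2.)

H_0 = Z,  H_1 = Z^2,  H_2 = Z.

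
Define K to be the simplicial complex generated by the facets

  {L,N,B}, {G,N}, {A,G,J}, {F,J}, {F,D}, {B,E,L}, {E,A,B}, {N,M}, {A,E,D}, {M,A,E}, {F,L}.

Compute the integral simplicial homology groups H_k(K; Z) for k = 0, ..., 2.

Order the vertices as A < B < D < E < F < G < J < L < M < N. Listing each simplex with vertices in this order, K has dimension 2 with simplices:

  0-simplices (10): A, B, D, E, F, G, J, L, M, N
  1-simplices (19): AB, AD, AE, AG, AJ, AM, BE, BL, BN, DE, DF, EL, EM, FJ, FL, GJ, GN, LN, MN
  2-simplices (6): ABE, ADE, AEM, AGJ, BEL, BLN

so the chain groups are C_0 ≅ Z^10, C_1 ≅ Z^19, C_2 ≅ Z^6.

The boundary map ∂_1: C_1 → C_0 is given by ∂[p,q] = [q] − [p].
The 10×19 boundary matrix has rank 9 and Smith normal form diag(1,1,1,1,1,1,1,1,1).

∂_2: C_2 → C_1 acts by ∂[p,q,r] = [q,r] − [p,r] + [p,q]. For instance
  ∂ABE = BE − AE + AB,
  ∂AEM = EM − AM + AE.
The 19×6 boundary matrix has rank 6 and Smith normal form diag(1,1,1,1,1,1).

From H_k ≅ ker(∂_k) / im(∂_{k+1}) we obtain:

  H_0: rank C_0 − rank ∂_1 = 10 − 9 = 1, and the invariant factors of ∂_1 are all 1, so H_0 ≅ Z.
  H_1: rank ker ∂_1 − rank ∂_2 = (19 − 9) − 6 = 4, and the invariant factors of ∂_2 are all 1, so H_1 ≅ Z^4.
  H_2: rank ker ∂_2 − rank ∂_3 = (6 − 6) − 0 = 0, and there is no ∂_3, so H_2 ≅ 0.

H_0 = Z,  H_1 = Z^4,  H_2 = 0.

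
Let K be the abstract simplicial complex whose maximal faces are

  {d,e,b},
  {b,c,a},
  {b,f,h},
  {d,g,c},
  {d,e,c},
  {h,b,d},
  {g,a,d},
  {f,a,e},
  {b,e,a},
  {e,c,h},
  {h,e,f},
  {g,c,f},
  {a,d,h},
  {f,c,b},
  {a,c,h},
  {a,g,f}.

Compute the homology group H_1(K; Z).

Fix the vertex order a < b < c < d < e < f < g < h and write every simplex with vertices in increasing order. Then dim K = 2 and the simplices of K are:

  0-simplices (8): a, b, c, d, e, f, g, h
  1-simplices (24): ab, ac, ad, ae, af, ag, ah, bc, bd, be, bf, bh, cd, ce, cf, cg, ch, de, dg, dh, ef, eh, fg, fh
  2-simplices (16): abc, abe, ach, adg, adh, aef, afg, bcf, bde, bdh, bfh, cde, cdg, ceh, cfg, efh

so the chain groups are C_0 ≅ Z^8, C_1 ≅ Z^24, C_2 ≅ Z^16.

∂_1: C_1 → C_0 sends each edge [p,q] (with p < q) to q − p. For instance
  ∂ad = d − a.
The resulting 8×24 matrix has rank 7, and its Smith normal form has invariant factors (1,1,1,1,1,1,1).

The boundary map ∂_2: C_2 → C_1 acts by ∂[p,q,r] = [q,r] − [p,r] + [p,q]. For instance
  ∂efh = fh − eh + ef,
  ∂cdg = dg − cg + cd.
The resulting 24×16 matrix has rank 15, and its Smith normal form has invariant factors (1,1,1,1,1,1,1,1,1,1,1,1,1,1,1).

Now H_k = ker ∂_k / im ∂_{k+1}, so:

  H_1: rank ker ∂_1 − rank ∂_2 = (24 − 7) − 15 = 2, and the invariant factors of ∂_2 are all 1, so H_1 ≅ Z^2.

(K is a triangulation of the torus T^2.)

H_1 = Z^2.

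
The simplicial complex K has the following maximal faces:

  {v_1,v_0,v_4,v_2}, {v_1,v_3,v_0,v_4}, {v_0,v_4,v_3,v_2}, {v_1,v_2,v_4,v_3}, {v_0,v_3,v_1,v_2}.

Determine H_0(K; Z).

H_0 = Z.

We work with the vertex ordering v_0 < v_1 < v_2 < v_3 < v_4. The simplices of K, each written with vertices in increasing order, are:

  0-simplices (5): [v_0], [v_1], [v_2], [v_3], [v_4]
  1-simplices (10): [v_0,v_1], [v_0,v_2], [v_0,v_3], [v_0,v_4], [v_1,v_2], [v_1,v_3], [v_1,v_4], [v_2,v_3], [v_2,v_4], [v_3,v_4]
  2-simplices (10): [v_0,v_1,v_2], [v_0,v_1,v_3], [v_0,v_1,v_4], [v_0,v_2,v_3], [v_0,v_2,v_4], [v_0,v_3,v_4], [v_1,v_2,v_3], [v_1,v_2,v_4], [v_1,v_3,v_4], [v_2,v_3,v_4]
  3-simplices (5): [v_0,v_1,v_2,v_3], [v_0,v_1,v_2,v_4], [v_0,v_1,v_3,v_4], [v_0,v_2,v_3,v_4], [v_1,v_2,v_3,v_4]

Hence C_0 ≅ Z^5, C_1 ≅ Z^10, C_2 ≅ Z^10, C_3 ≅ Z^5.

∂_1: C_1 → C_0 sends each edge [p,q] (with p < q) to q − p.
As a 5×10 matrix over Z this has rank 4, with invariant factors (1,1,1,1).

Boundary ∂_2: C_2 → C_1 maps a triangle to the signed sum of its edges. For instance
  ∂[v_0,v_2,v_3] = [v_2,v_3] − [v_0,v_3] + [v_0,v_2],
  ∂[v_1,v_2,v_4] = [v_2,v_4] − [v_1,v_4] + [v_1,v_2].
As a 10×10 matrix over Z this has rank 6, with invariant factors (1,1,1,1,1,1).

∂_3: C_3 → C_2 sends each 3-simplex σ to the alternating sum Σ_i (−1)^i (σ with its i-th vertex removed). For instance
  ∂[v_0,v_2,v_3,v_4] = [v_2,v_3,v_4] − [v_0,v_3,v_4] + [v_0,v_2,v_4] − [v_0,v_2,v_3],
  ∂[v_0,v_1,v_3,v_4] = [v_1,v_3,v_4] − [v_0,v_3,v_4] + [v_0,v_1,v_4] − [v_0,v_1,v_3].
The resulting 10×5 matrix has rank 4, and its Smith normal form has invariant factors (1,1,1,1).

Reading off H_k = ker ∂_k / im ∂_{k+1}:

  H_0: rank C_0 − rank ∂_1 = 5 − 4 = 1, and the invariant factors of ∂_1 are all 1, so H_0 = Z.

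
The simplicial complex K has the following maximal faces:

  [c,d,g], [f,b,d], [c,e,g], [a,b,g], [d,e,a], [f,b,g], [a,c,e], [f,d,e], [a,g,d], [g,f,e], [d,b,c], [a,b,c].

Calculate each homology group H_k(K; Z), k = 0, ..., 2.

Fix the vertex order a < b < c < d < e < f < g and write every simplex with vertices in increasing order. Then dim K = 2 and the simplices of K are:

  0-simplices (7): a, b, c, d, e, f, g
  1-simplices (18): ab, ac, ad, ae, ag, bc, bd, bf, bg, cd, ce, cg, de, df, dg, ef, eg, fg
  2-simplices (12): abc, abg, ace, ade, adg, bcd, bdf, bfg, cdg, ceg, def, efg

Hence C_0 ≅ Z^7, C_1 ≅ Z^18, C_2 ≅ Z^12.

The boundary map ∂_1: C_1 → C_0 sends each edge [p,q] (with p < q) to q − p. For instance
  ∂eg = g − e.
The 7×18 boundary matrix has rank 6 and Smith normal form diag(1,1,1,1,1,1).

The boundary map ∂_2: C_2 → C_1 sends each 2-simplex [p,q,r] to [q,r] − [p,r] + [p,q]. For instance
  ∂ace = ce − ae + ac,
  ∂adg = dg − ag + ad.
This gives a 18×12 integer matrix of rank 12; reducing to Smith normal form yields diagonal entries (1,1,1,1,1,1,1,1,1,1,1,2).

Now H_k = ker ∂_k / im ∂_{k+1}, so:

  H_0: rank C_0 − rank ∂_1 = 7 − 6 = 1, and the invariant factors of ∂_1 are all 1, so H_0 = Z.
  H_1: rank ker ∂_1 − rank ∂_2 = (18 − 6) − 12 = 0, and ∂_2 has invariant factor 2 > 1, so H_1 = Z/2.
  H_2: rank ker ∂_2 − rank ∂_3 = (12 − 12) − 0 = 0, and there is no ∂_3, so H_2 = 0.

H_0 ≅ Z,  H_1 ≅ Z/2,  H_2 = 0.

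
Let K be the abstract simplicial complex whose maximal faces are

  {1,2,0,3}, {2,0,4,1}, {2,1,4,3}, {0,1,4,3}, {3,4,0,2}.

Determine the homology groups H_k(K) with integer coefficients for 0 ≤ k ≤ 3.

We work with the vertex ordering 0 < 1 < 2 < 3 < 4. The simplices of K, each written with vertices in increasing order, are:

  0-simplices (5): [0], [1], [2], [3], [4]
  1-simplices (10): [0,1], [0,2], [0,3], [0,4], [1,2], [1,3], [1,4], [2,3], [2,4], [3,4]
  2-simplices (10): [0,1,2], [0,1,3], [0,1,4], [0,2,3], [0,2,4], [0,3,4], [1,2,3], [1,2,4], [1,3,4], [2,3,4]
  3-simplices (5): [0,1,2,3], [0,1,2,4], [0,1,3,4], [0,2,3,4], [1,2,3,4]

giving chain groups C_0 ≅ Z^5, C_1 ≅ Z^10, C_2 ≅ Z^10, C_3 ≅ Z^5.

∂_1: C_1 → C_0 is given by ∂[p,q] = [q] − [p].
This gives a 5×10 integer matrix of rank 4; reducing to Smith normal form yields diagonal entries (1,1,1,1).

∂_2: C_2 → C_1 maps a triangle to the signed sum of its edges. For instance
  ∂[0,2,3] = [2,3] − [0,3] + [0,2],
  ∂[0,1,4] = [1,4] − [0,4] + [0,1].
The 10×10 boundary matrix has rank 6 and Smith normal form diag(1,1,1,1,1,1).

The boundary map ∂_3: C_3 → C_2 sends each 3-simplex σ to the alternating sum Σ_i (−1)^i (σ with its i-th vertex removed). For instance
  ∂[1,2,3,4] = [2,3,4] − [1,3,4] + [1,2,4] − [1,2,3],
  ∂[0,1,3,4] = [1,3,4] − [0,3,4] + [0,1,4] − [0,1,3].
This gives a 10×5 integer matrix of rank 4; reducing to Smith normal form yields diagonal entries (1,1,1,1).

Now H_k = ker ∂_k / im ∂_{k+1}, so:

  H_0: rank C_0 − rank ∂_1 = 5 − 4 = 1, and the invariant factors of ∂_1 are all 1, so H_0 = Z.
  H_1: rank ker ∂_1 − rank ∂_2 = (10 − 4) − 6 = 0, and the invariant factors of ∂_2 are all 1, so H_1 = 0.
  H_2: rank ker ∂_2 − rank ∂_3 = (10 − 6) − 4 = 0, and the invariant factors of ∂_3 are all 1, so H_2 = 0.
  H_3: rank ker ∂_3 − rank ∂_4 = (5 − 4) − 0 = 1, and there is no ∂_4, so H_3 = Z.

(K is a triangulation of the 3-sphere S^3.)

H_0 = Z,  H_1 = 0,  H_2 = 0,  H_3 = Z.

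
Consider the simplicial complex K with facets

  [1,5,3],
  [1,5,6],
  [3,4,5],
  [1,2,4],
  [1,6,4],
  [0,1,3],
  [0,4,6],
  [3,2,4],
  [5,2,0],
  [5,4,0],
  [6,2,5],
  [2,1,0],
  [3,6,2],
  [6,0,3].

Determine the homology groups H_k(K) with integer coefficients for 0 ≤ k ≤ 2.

H_0 ≅ Z,  H_1 ≅ Z^2,  H_2 ≅ Z.

Order the vertices as 0 < 1 < 2 < 3 < 4 < 5 < 6. Listing each simplex with vertices in this order, K has dimension 2 with simplices:

  0-simplices (7): [0], [1], [2], [3], [4], [5], [6]
  1-simplices (21): [0,1], [0,2], [0,3], [0,4], [0,5], [0,6], [1,2], [1,3], [1,4], [1,5], [1,6], [2,3], [2,4], [2,5], [2,6], [3,4], [3,5], [3,6], [4,5], [4,6], [5,6]
  2-simplices (14): [0,1,2], [0,1,3], [0,2,5], [0,3,6], [0,4,5], [0,4,6], [1,2,4], [1,3,5], [1,4,6], [1,5,6], [2,3,4], [2,3,6], [2,5,6], [3,4,5]

giving chain groups C_0 ≅ Z^7, C_1 ≅ Z^21, C_2 ≅ Z^14.

∂_1: C_1 → C_0 maps an edge to its endpoints' difference, ∂[p,q] = q − p. For instance
  ∂[4,5] = [5] − [4].
As a 7×21 matrix over Z this has rank 6, with invariant factors (1,1,1,1,1,1).

∂_2: C_2 → C_1 sends each 2-simplex [p,q,r] to [q,r] − [p,r] + [p,q]. For instance
  ∂[1,2,4] = [2,4] − [1,4] + [1,2],
  ∂[1,4,6] = [4,6] − [1,6] + [1,4].
The 21×14 boundary matrix has rank 13 and Smith normal form diag(1,1,1,1,1,1,1,1,1,1,1,1,1).

Reading off H_k = ker ∂_k / im ∂_{k+1}:

  H_0: rank C_0 − rank ∂_1 = 7 − 6 = 1, and the invariant factors of ∂_1 are all 1, so H_0 ≅ Z.
  H_1: rank ker ∂_1 − rank ∂_2 = (21 − 6) − 13 = 2, and the invariant factors of ∂_2 are all 1, so H_1 ≅ Z^2.
  H_2: rank ker ∂_2 − rank ∂_3 = (14 − 13) − 0 = 1, and there is no ∂_3, so H_2 ≅ Z.

As a check, the Euler characteristic is 7 − 21 + 14 = 0, which agrees with 1 − 2 + 1 = 0.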